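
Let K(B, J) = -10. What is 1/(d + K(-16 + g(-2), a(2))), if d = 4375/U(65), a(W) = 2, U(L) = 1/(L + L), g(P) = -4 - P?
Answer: 1/568740 ≈ 1.7583e-6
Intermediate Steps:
U(L) = 1/(2*L)
d = 568750 (d = 4375/(((½)/65)) = 4375/(((½)*(1/65))) = 4375/(1/130) = 4375*130 = 568750)
1/(d + K(-16 + g(-2), a(2))) = 1/(568750 - 10) = 1/568740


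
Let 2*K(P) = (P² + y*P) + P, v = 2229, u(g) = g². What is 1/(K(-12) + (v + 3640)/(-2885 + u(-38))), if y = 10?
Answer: 1441/2777 ≈ 0.51891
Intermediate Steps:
K(P) = P²/2 + 11*P/2 (K(P) = ((P² + 10*P) + P)/2 = (P² + 11*P)/2 = P²/2 + 11*P/2)
1/(K(-12) + (v + 3640)/(-2885 + u(-38))) = 1/((½)*(-12)*(11 - 12) + (2229 + 3640)/(-2885 + (-38)²)) = 1/((½)*(-12)*(-1) + 5869/(-2885 + 1444)) = 1/(6 + 5869/(-1441)) = 1/(6 + 5869*(-1/1441)) = 1/(6 - 5869/1441) = 1/(2777/1441) = 1441/2777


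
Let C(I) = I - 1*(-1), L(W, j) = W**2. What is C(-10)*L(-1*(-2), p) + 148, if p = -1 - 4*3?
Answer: 112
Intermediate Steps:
p = -13 (p = -1 - 12 = -13)
C(I) = 1 + I (C(I) = I + 1 = 1 + I)
C(-10)*L(-1*(-2), p) + 148 = (1 - 10)*(-1*(-2))**2 + 148 = -9*2**2 + 148 = -9*4 + 148 = -36 + 148 = 112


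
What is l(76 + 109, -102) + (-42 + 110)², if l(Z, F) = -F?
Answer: 4726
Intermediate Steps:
l(76 + 109, -102) + (-42 + 110)² = -1*(-102) + (-42 + 110)² = 102 + 68² = 102 + 4624 = 4726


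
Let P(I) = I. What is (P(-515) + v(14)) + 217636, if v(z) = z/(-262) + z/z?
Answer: 28442975/131 ≈ 2.1712e+5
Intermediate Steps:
v(z) = 1 - z/262 (v(z) = z*(-1/262) + 1 = -z/262 + 1 = 1 - z/262)
(P(-515) + v(14)) + 217636 = (-515 + (1 - 1/262*14)) + 217636 = (-515 + (1 - 7/131)) + 217636 = (-515 + 124/131) + 217636 = -67341/131 + 217636 = 28442975/131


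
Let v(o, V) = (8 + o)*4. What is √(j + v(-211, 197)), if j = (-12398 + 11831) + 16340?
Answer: √14961 ≈ 122.32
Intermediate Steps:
v(o, V) = 32 + 4*o
j = 15773 (j = -567 + 16340 = 15773)
√(j + v(-211, 197)) = √(15773 + (32 + 4*(-211))) = √(15773 + (32 - 844)) = √(15773 - 812) = √14961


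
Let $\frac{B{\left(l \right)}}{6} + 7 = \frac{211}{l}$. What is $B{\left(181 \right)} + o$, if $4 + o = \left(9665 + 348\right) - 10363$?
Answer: $- \frac{70410}{181} \approx -389.01$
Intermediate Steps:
$o = -354$ ($o = -4 + \left(\left(9665 + 348\right) - 10363\right) = -4 + \left(10013 - 10363\right) = -4 - 350 = -354$)
$B{\left(l \right)} = -42 + \frac{1266}{l}$ ($B{\left(l \right)} = -42 + 6 \frac{211}{l} = -42 + \frac{1266}{l}$)
$B{\left(181 \right)} + o = \left(-42 + \frac{1266}{181}\right) - 354 = - \frac{6336}{181} - 354 = - \frac{70410}{181}$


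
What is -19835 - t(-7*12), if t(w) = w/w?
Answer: -19836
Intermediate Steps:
t(w) = 1
-19835 - t(-7*12) = -19835 - 1*1 = -19835 - 1 = -19836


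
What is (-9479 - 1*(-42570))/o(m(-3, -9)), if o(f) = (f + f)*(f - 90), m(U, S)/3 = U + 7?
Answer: -33091/1872 ≈ -17.677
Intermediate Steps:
m(U, S) = 21 + 3*U (m(U, S) = 3*(U + 7) = 3*(7 + U) = 21 + 3*U)
o(f) = 2*f*(-90 + f) (o(f) = (2*f)*(-90 + f) = 2*f*(-90 + f))
(-9479 - 1*(-42570))/o(m(-3, -9)) = (-9479 - 1*(-42570))/((2*(21 + 3*(-3))*(-90 + (21 + 3*(-3))))) = (-9479 + 42570)/((2*(21 - 9)*(-90 + (21 - 9)))) = 33091/((2*12*(-90 + 12))) = 33091/((2*12*(-78))) = 33091/(-1872) = 33091*(-1/1872) = -33091/1872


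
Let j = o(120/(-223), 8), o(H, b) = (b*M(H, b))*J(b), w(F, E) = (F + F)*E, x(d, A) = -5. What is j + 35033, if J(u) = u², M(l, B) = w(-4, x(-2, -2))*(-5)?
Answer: -67367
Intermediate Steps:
w(F, E) = 2*E*F (w(F, E) = (2*F)*E = 2*E*F)
M(l, B) = -200 (M(l, B) = (2*(-5)*(-4))*(-5) = 40*(-5) = -200)
o(H, b) = -200*b³ (o(H, b) = (b*(-200))*b² = (-200*b)*b² = -200*b³)
j = -102400 (j = -200*8³ = -200*512 = -102400)
j + 35033 = -102400 + 35033 = -67367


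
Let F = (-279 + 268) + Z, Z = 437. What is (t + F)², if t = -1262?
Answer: 698896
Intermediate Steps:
F = 426 (F = (-279 + 268) + 437 = -11 + 437 = 426)
(t + F)² = (-1262 + 426)² = (-836)² = 698896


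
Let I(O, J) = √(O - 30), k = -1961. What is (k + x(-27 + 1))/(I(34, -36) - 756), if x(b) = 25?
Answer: 968/377 ≈ 2.5676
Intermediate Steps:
I(O, J) = √(-30 + O)
(k + x(-27 + 1))/(I(34, -36) - 756) = (-1961 + 25)/(√(-30 + 34) - 756) = -1936/(√4 - 756) = -1936/(2 - 756) = -1936/(-754) = -1936*(-1/754) = 968/377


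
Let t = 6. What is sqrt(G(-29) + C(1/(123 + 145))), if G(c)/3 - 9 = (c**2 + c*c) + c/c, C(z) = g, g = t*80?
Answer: 2*sqrt(1389) ≈ 74.539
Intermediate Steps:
g = 480 (g = 6*80 = 480)
C(z) = 480
G(c) = 30 + 6*c**2 (G(c) = 27 + 3*((c**2 + c*c) + c/c) = 27 + 3*((c**2 + c**2) + 1) = 27 + 3*(2*c**2 + 1) = 27 + 3*(1 + 2*c**2) = 27 + (3 + 6*c**2) = 30 + 6*c**2)
sqrt(G(-29) + C(1/(123 + 145))) = sqrt((30 + 6*(-29)**2) + 480) = sqrt((30 + 6*841) + 480) = sqrt((30 + 5046) + 480) = sqrt(5076 + 480) = sqrt(5556) = 2*sqrt(1389)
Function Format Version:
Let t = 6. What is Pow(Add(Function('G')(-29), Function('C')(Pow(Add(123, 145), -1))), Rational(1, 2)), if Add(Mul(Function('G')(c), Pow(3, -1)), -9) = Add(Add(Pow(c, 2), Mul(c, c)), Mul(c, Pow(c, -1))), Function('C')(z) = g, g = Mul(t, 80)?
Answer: Mul(2, Pow(1389, Rational(1, 2))) ≈ 74.539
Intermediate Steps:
g = 480 (g = Mul(6, 80) = 480)
Function('C')(z) = 480
Function('G')(c) = Add(30, Mul(6, Pow(c, 2))) (Function('G')(c) = Add(27, Mul(3, Add(Add(Pow(c, 2), Mul(c, c)), Mul(c, Pow(c, -1))))) = Add(27, Mul(3, Add(Add(Pow(c, 2), Pow(c, 2)), 1))) = Add(27, Mul(3, Add(Mul(2, Pow(c, 2)), 1))) = Add(27, Mul(3, Add(1, Mul(2, Pow(c, 2))))) = Add(27, Add(3, Mul(6, Pow(c, 2)))) = Add(30, Mul(6, Pow(c, 2))))
Pow(Add(Function('G')(-29), Function('C')(Pow(Add(123, 145), -1))), Rational(1, 2)) = Pow(Add(Add(30, Mul(6, Pow(-29, 2))), 480), Rational(1, 2)) = Pow(Add(Add(30, Mul(6, 841)), 480), Rational(1, 2)) = Pow(Add(Add(30, 5046), 480), Rational(1, 2)) = Pow(Add(5076, 480), Rational(1, 2)) = Pow(5556, Rational(1, 2)) = Mul(2, Pow(1389, Rational(1, 2)))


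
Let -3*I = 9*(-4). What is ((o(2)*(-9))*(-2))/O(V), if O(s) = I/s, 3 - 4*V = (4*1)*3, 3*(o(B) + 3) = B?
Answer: 63/8 ≈ 7.8750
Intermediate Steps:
o(B) = -3 + B/3
V = -9/4 (V = ¾ - 4*1*3/4 = ¾ - 3 = -9/4 ≈ -2.2500)
I = 12 (I = -3*(-4) = -⅓*(-36) = 12)
O(s) = 12/s
((o(2)*(-9))*(-2))/O(V) = (((-3 + (⅓)*2)*(-9))*(-2))/((12/(-9/4))) = (((-3 + ⅔)*(-9))*(-2))/((12*(-4/9))) = (-7/3*(-9)*(-2))/(-16/3) = (21*(-2))*(-3/16) = -42*(-3/16) = 63/8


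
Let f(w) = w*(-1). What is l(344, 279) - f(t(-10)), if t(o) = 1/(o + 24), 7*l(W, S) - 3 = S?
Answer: 565/14 ≈ 40.357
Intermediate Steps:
l(W, S) = 3/7 + S/7
t(o) = 1/(24 + o)
f(w) = -w
l(344, 279) - f(t(-10)) = (3/7 + (1/7)*279) - (-1)/(24 - 10) = (3/7 + 279/7) - (-1)/14 = 282/7 - (-1)/14 = 282/7 - 1*(-1/14) = 282/7 + 1/14 = 565/14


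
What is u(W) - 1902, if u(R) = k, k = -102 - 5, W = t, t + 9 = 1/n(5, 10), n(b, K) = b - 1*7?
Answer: -2009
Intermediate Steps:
n(b, K) = -7 + b (n(b, K) = b - 7 = -7 + b)
t = -19/2 (t = -9 + 1/(-7 + 5) = -9 + 1/(-2) = -9 - ½ = -19/2 ≈ -9.5000)
W = -19/2 ≈ -9.5000
k = -107
u(R) = -107
u(W) - 1902 = -107 - 1902 = -2009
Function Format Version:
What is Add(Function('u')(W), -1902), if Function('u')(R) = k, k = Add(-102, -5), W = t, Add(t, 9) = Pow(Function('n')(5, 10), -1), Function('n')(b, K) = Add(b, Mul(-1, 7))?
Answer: -2009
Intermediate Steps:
Function('n')(b, K) = Add(-7, b) (Function('n')(b, K) = Add(b, -7) = Add(-7, b))
t = Rational(-19, 2) (t = Add(-9, Pow(Add(-7, 5), -1)) = Add(-9, Pow(-2, -1)) = Add(-9, Rational(-1, 2)) = Rational(-19, 2) ≈ -9.5000)
W = Rational(-19, 2) ≈ -9.5000
k = -107
Function('u')(R) = -107
Add(Function('u')(W), -1902) = Add(-107, -1902) = -2009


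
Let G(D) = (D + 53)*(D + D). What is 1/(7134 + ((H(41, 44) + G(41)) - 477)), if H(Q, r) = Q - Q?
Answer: 1/14365 ≈ 6.9614e-5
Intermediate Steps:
H(Q, r) = 0
G(D) = 2*D*(53 + D) (G(D) = (53 + D)*(2*D) = 2*D*(53 + D))
1/(7134 + ((H(41, 44) + G(41)) - 477)) = 1/(7134 + ((0 + 2*41*(53 + 41)) - 477)) = 1/(7134 + ((0 + 2*41*94) - 477)) = 1/(7134 + ((0 + 7708) - 477)) = 1/(7134 + (7708 - 477)) = 1/(7134 + 7231) = 1/14365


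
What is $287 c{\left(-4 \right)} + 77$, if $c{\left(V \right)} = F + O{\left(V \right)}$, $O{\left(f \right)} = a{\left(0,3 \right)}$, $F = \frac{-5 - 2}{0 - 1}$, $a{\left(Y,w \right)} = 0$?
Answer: $2086$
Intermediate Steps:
$F = 7$ ($F = - \frac{7}{-1} = \left(-7\right) \left(-1\right) = 7$)
$O{\left(f \right)} = 0$
$c{\left(V \right)} = 7$ ($c{\left(V \right)} = 7 + 0 = 7$)
$287 c{\left(-4 \right)} + 77 = 287 \cdot 7 + 77 = 2009 + 77 = 2086$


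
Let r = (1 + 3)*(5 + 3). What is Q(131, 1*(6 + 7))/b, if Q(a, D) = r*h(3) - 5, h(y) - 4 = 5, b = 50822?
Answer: 283/50822 ≈ 0.0055685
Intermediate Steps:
r = 32 (r = 4*8 = 32)
h(y) = 9 (h(y) = 4 + 5 = 9)
Q(a, D) = 283 (Q(a, D) = 32*9 - 5 = 288 - 5 = 283)
Q(131, 1*(6 + 7))/b = 283/50822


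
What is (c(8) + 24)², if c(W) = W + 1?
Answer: 1089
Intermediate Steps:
c(W) = 1 + W
(c(8) + 24)² = ((1 + 8) + 24)² = (9 + 24)² = 33² = 1089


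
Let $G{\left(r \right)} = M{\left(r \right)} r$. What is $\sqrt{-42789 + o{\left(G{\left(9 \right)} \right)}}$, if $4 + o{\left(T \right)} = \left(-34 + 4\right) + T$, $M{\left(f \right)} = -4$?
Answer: $i \sqrt{42859} \approx 207.02 i$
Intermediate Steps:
$G{\left(r \right)} = - 4 r$
$o{\left(T \right)} = -34 + T$ ($o{\left(T \right)} = -4 + \left(\left(-34 + 4\right) + T\right) = -4 + \left(-30 + T\right) = -34 + T$)
$\sqrt{-42789 + o{\left(G{\left(9 \right)} \right)}} = \sqrt{-42789 - 70} = \sqrt{-42859} = i \sqrt{42859}$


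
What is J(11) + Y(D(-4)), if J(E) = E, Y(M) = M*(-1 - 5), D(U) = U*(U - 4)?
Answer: -181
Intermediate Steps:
D(U) = U*(-4 + U)
Y(M) = -6*M (Y(M) = M*(-6) = -6*M)
J(11) + Y(D(-4)) = 11 - (-24)*(-4 - 4) = 11 - (-24)*(-8) = 11 - 6*32 = 11 - 192 = -181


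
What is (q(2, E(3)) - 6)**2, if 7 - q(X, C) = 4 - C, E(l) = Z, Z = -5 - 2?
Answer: 100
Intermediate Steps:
Z = -7
E(l) = -7
q(X, C) = 3 + C (q(X, C) = 7 - (4 - C) = 7 + (-4 + C) = 3 + C)
(q(2, E(3)) - 6)**2 = ((3 - 7) - 6)**2 = (-4 - 6)**2 = (-10)**2 = 100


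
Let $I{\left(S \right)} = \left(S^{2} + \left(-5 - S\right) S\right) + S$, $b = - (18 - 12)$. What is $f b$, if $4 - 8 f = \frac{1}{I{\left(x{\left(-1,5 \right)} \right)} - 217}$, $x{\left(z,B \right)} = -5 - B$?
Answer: $- \frac{709}{236} \approx -3.0042$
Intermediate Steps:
$b = -6$ ($b = \left(-1\right) 6 = -6$)
$I{\left(S \right)} = S + S^{2} + S \left(-5 - S\right)$ ($I{\left(S \right)} = \left(S^{2} + S \left(-5 - S\right)\right) + S = S + S^{2} + S \left(-5 - S\right)$)
$f = \frac{709}{1416}$ ($f = \frac{1}{2} - \frac{1}{8 \left(- 4 \left(-5 - 5\right) - 217\right)} = \frac{1}{2} - \frac{1}{8 \left(\left(-4\right) \left(-10\right) - 217\right)} = \frac{1}{2} - \frac{1}{8 \left(40 - 217\right)} = \frac{1}{2} - \frac{1}{8 \left(-177\right)} = \frac{1}{2} - - \frac{1}{1416} = \frac{1}{2} + \frac{1}{1416} = \frac{709}{1416} \approx 0.50071$)
$f b = \frac{709}{1416} \left(-6\right) = - \frac{709}{236}$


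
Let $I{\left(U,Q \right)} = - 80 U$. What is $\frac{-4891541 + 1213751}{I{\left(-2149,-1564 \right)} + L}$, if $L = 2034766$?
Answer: $- \frac{612965}{367781} \approx -1.6667$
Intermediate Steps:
$\frac{-4891541 + 1213751}{I{\left(-2149,-1564 \right)} + L} = \frac{-4891541 + 1213751}{\left(-80\right) \left(-2149\right) + 2034766} = - \frac{3677790}{171920 + 2034766} = - \frac{3677790}{2206686} = \left(-3677790\right) \frac{1}{2206686} = - \frac{612965}{367781}$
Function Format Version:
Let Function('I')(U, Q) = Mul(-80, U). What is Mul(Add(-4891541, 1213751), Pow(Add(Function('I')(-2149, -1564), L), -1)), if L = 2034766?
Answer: Rational(-612965, 367781) ≈ -1.6667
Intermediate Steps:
Mul(Add(-4891541, 1213751), Pow(Add(Function('I')(-2149, -1564), L), -1)) = Mul(Add(-4891541, 1213751), Pow(Add(Mul(-80, -2149), 2034766), -1)) = Mul(-3677790, Pow(Add(171920, 2034766), -1)) = Mul(-3677790, Pow(2206686, -1)) = Mul(-3677790, Rational(1, 2206686)) = Rational(-612965, 367781)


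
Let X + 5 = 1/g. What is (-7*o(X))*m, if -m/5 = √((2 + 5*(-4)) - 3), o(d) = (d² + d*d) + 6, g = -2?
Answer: 4655*I*√21/2 ≈ 10666.0*I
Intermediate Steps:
X = -11/2 (X = -5 + 1/(-2) = -5 - ½ = -11/2 ≈ -5.5000)
o(d) = 6 + 2*d² (o(d) = (d² + d²) + 6 = 2*d² + 6 = 6 + 2*d²)
m = -5*I*√21 (m = -5*√((2 + 5*(-4)) - 3) = -5*√((2 - 20) - 3) = -5*√(-18 - 3) = -5*I*√21 ≈ -22.913*I)
(-7*o(X))*m = (-7*(6 + 2*(-11/2)²))*(-5*I*√21) = (-7*(6 + 2*(121/4)))*(-5*I*√21) = (-7*(6 + 121/2))*(-5*I*√21) = (-7*133/2)*(-5*I*√21) = -(-4655)*I*√21/2 = 4655*I*√21/2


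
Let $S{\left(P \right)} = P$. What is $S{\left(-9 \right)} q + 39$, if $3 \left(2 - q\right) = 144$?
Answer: $453$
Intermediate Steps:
$q = -46$ ($q = 2 - 48 = -46$)
$S{\left(-9 \right)} q + 39 = \left(-9\right) \left(-46\right) + 39 = 414 + 39 = 453$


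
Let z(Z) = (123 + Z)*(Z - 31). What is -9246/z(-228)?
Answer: -3082/9065 ≈ -0.33999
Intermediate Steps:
z(Z) = (-31 + Z)*(123 + Z) (z(Z) = (123 + Z)*(-31 + Z) = (-31 + Z)*(123 + Z))
-9246/z(-228) = -9246/(-3813 + (-228)² + 92*(-228)) = -9246/(-3813 + 51984 - 20976) = -9246/27195 = -9246*1/27195 = -3082/9065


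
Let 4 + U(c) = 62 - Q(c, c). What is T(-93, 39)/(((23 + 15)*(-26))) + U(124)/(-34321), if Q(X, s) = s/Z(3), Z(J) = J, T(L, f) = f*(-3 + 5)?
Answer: -310789/3912594 ≈ -0.079433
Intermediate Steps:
T(L, f) = 2*f (T(L, f) = f*2 = 2*f)
Q(X, s) = s/3
U(c) = 58 - c/3 (U(c) = -4 + (62 - c/3) = 58 - c/3)
T(-93, 39)/(((23 + 15)*(-26))) + U(124)/(-34321) = (2*39)/(((23 + 15)*(-26))) + (58 - 1/3*124)/(-34321) = 78/((38*(-26))) + (58 - 124/3)*(-1/34321) = 78/(-988) + (50/3)*(-1/34321) = 78*(-1/988) - 50/102963 = -3/38 - 50/102963 = -310789/3912594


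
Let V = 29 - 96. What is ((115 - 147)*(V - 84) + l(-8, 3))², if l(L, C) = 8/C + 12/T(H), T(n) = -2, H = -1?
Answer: 209844196/9 ≈ 2.3316e+7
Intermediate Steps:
V = -67
l(L, C) = -6 + 8/C (l(L, C) = 8/C + 12/(-2) = 8/C + 12*(-½) = 8/C - 6 = -6 + 8/C)
((115 - 147)*(V - 84) + l(-8, 3))² = ((115 - 147)*(-67 - 84) + (-6 + 8/3))² = (-32*(-151) + (-6 + 8*(⅓)))² = (4832 + (-6 + 8/3))² = (4832 - 10/3)² = (14486/3)² = 209844196/9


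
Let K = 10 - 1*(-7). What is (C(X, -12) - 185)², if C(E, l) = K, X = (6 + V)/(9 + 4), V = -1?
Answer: 28224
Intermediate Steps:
X = 5/13 (X = (6 - 1)/(9 + 4) = 5/13 ≈ 0.38462)
K = 17 (K = 10 + 7 = 17)
C(E, l) = 17
(C(X, -12) - 185)² = (17 - 185)² = (-168)² = 28224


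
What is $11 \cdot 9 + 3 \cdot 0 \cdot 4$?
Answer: $99$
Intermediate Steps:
$11 \cdot 9 + 3 \cdot 0 \cdot 4 = 99 + 0 \cdot 4 = 99 + 0 = 99$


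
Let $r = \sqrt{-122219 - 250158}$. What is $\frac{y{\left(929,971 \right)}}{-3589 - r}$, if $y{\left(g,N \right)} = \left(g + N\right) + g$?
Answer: $- \frac{3384427}{4417766} + \frac{943 i \sqrt{372377}}{4417766} \approx -0.76609 + 0.13026 i$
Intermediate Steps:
$y{\left(g,N \right)} = N + 2 g$ ($y{\left(g,N \right)} = \left(N + g\right) + g = N + 2 g$)
$r = i \sqrt{372377}$ ($r = \sqrt{-372377} = i \sqrt{372377} \approx 610.23 i$)
$\frac{y{\left(929,971 \right)}}{-3589 - r} = \frac{971 + 2 \cdot 929}{-3589 - i \sqrt{372377}} = \frac{971 + 1858}{-3589 - i \sqrt{372377}} = \frac{2829}{-3589 - i \sqrt{372377}}$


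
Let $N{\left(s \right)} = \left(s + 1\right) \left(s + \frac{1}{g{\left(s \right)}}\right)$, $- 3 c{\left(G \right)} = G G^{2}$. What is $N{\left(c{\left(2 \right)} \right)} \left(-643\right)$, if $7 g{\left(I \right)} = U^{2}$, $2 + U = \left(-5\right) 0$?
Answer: $- \frac{35365}{36} \approx -982.36$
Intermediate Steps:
$U = -2$ ($U = -2 - 0 = -2 + 0 = -2$)
$g{\left(I \right)} = \frac{4}{7}$ ($g{\left(I \right)} = \frac{\left(-2\right)^{2}}{7} = \frac{1}{7} \cdot 4 = \frac{4}{7}$)
$c{\left(G \right)} = - \frac{G^{3}}{3}$ ($c{\left(G \right)} = - \frac{G G^{2}}{3} = - \frac{G^{3}}{3}$)
$N{\left(s \right)} = \left(1 + s\right) \left(\frac{7}{4} + s\right)$ ($N{\left(s \right)} = \left(s + 1\right) \left(s + \frac{1}{\frac{4}{7}}\right) = \left(1 + s\right) \left(s + \frac{7}{4}\right) = \left(1 + s\right) \left(\frac{7}{4} + s\right)$)
$N{\left(c{\left(2 \right)} \right)} \left(-643\right) = \left(\frac{7}{4} + \left(- \frac{2^{3}}{3}\right)^{2} + \frac{11 \left(- \frac{2^{3}}{3}\right)}{4}\right) \left(-643\right) = \left(\frac{7}{4} + \left(\left(- \frac{1}{3}\right) 8\right)^{2} + \frac{11 \left(\left(- \frac{1}{3}\right) 8\right)}{4}\right) \left(-643\right) = \left(\frac{7}{4} + \left(- \frac{8}{3}\right)^{2} + \frac{11}{4} \left(- \frac{8}{3}\right)\right) \left(-643\right) = \left(\frac{7}{4} + \frac{64}{9} - \frac{22}{3}\right) \left(-643\right) = \frac{55}{36} \left(-643\right) = - \frac{35365}{36}$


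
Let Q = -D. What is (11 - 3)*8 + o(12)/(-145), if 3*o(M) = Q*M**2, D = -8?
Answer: 8896/145 ≈ 61.352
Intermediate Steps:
Q = 8 (Q = -1*(-8) = 8)
o(M) = 8*M**2/3 (o(M) = (8*M**2)/3 = 8*M**2/3)
(11 - 3)*8 + o(12)/(-145) = (11 - 3)*8 + ((8/3)*12**2)/(-145) = 8*8 - 8*144/435 = 64 - 1/145*384 = 64 - 384/145 = 8896/145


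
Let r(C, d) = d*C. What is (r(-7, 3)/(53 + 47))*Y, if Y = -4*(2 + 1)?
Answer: 63/25 ≈ 2.5200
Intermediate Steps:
r(C, d) = C*d
Y = -12 (Y = -4*3 = -12)
(r(-7, 3)/(53 + 47))*Y = ((-7*3)/(53 + 47))*(-12) = -21/100*(-12) = 63/25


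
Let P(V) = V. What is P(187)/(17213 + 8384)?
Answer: 17/2327 ≈ 0.0073055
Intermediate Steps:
P(187)/(17213 + 8384) = 187/(17213 + 8384) = 187/25597 = 187*(1/25597) = 17/2327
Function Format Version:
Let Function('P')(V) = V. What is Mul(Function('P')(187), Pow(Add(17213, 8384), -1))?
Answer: Rational(17, 2327) ≈ 0.0073055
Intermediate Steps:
Mul(Function('P')(187), Pow(Add(17213, 8384), -1)) = Mul(187, Pow(Add(17213, 8384), -1)) = Mul(187, Pow(25597, -1)) = Mul(187, Rational(1, 25597)) = Rational(17, 2327)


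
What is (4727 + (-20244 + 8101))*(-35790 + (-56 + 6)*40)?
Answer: 280250640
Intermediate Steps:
(4727 + (-20244 + 8101))*(-35790 + (-56 + 6)*40) = (4727 - 12143)*(-35790 - 50*40) = -7416*(-35790 - 2000) = -7416*(-37790) = 280250640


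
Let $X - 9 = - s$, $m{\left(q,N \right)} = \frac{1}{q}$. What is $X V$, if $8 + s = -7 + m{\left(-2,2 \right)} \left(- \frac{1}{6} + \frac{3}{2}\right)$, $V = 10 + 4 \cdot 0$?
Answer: $\frac{740}{3} \approx 246.67$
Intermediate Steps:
$V = 10$ ($V = 10 + 0 = 10$)
$s = - \frac{47}{3}$ ($s = -8 - \left(7 - \frac{- \frac{1}{6} + \frac{3}{2}}{-2}\right) = -8 - \left(7 + \frac{\left(-1\right) \frac{1}{6} + 3 \cdot \frac{1}{2}}{2}\right) = -8 - \left(7 + \frac{- \frac{1}{6} + \frac{3}{2}}{2}\right) = -8 - \frac{23}{3} = - \frac{47}{3} \approx -15.667$)
$X = \frac{74}{3}$ ($X = 9 - - \frac{47}{3} = 9 + \frac{47}{3} = \frac{74}{3} \approx 24.667$)
$X V = \frac{74}{3} \cdot 10 = \frac{740}{3}$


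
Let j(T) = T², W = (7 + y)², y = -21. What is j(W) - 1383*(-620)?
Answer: 895876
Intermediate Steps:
W = 196 (W = (7 - 21)² = (-14)² = 196)
j(W) - 1383*(-620) = 196² - 1383*(-620) = 38416 - 1*(-857460) = 38416 + 857460 = 895876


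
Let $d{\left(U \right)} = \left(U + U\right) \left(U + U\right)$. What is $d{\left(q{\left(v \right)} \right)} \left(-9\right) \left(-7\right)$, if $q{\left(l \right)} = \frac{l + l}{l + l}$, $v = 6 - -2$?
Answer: $252$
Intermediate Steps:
$v = 8$ ($v = 6 + 2 = 8$)
$q{\left(l \right)} = 1$ ($q{\left(l \right)} = \frac{2 l}{2 l} = 2 l \frac{1}{2 l} = 1$)
$d{\left(U \right)} = 4 U^{2}$ ($d{\left(U \right)} = 2 U 2 U = 4 U^{2}$)
$d{\left(q{\left(v \right)} \right)} \left(-9\right) \left(-7\right) = 4 \cdot 1^{2} \left(-9\right) \left(-7\right) = 4 \cdot 1 \left(-9\right) \left(-7\right) = 4 \left(-9\right) \left(-7\right) = \left(-36\right) \left(-7\right) = 252$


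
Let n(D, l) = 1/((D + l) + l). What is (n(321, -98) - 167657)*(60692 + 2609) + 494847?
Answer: -1326545050449/125 ≈ -1.0612e+10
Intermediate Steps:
n(D, l) = 1/(D + 2*l)
(n(321, -98) - 167657)*(60692 + 2609) + 494847 = (1/(321 + 2*(-98)) - 167657)*(60692 + 2609) + 494847 = (1/(321 - 196) - 167657)*63301 + 494847 = (1/125 - 167657)*63301 + 494847 = -20957124/125*63301 + 494847 = -1326606906324/125 + 494847 = -1326545050449/125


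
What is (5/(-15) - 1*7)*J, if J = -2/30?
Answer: 22/45 ≈ 0.48889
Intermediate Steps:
J = -1/15 (J = -2*1/30 = -1/15 ≈ -0.066667)
(5/(-15) - 1*7)*J = (5/(-15) - 1*7)*(-1/15) = (5*(-1/15) - 7)*(-1/15) = (-1/3 - 7)*(-1/15) = -22/3*(-1/15) = 22/45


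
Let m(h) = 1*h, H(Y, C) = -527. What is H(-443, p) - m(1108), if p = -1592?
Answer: -1635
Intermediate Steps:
m(h) = h
H(-443, p) - m(1108) = -527 - 1*1108 = -527 - 1108 = -1635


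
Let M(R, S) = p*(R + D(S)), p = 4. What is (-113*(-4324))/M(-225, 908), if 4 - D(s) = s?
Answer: -122153/1129 ≈ -108.20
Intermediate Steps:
D(s) = 4 - s
M(R, S) = 16 - 4*S + 4*R (M(R, S) = 4*(R + (4 - S)) = 4*(4 + R - S) = 16 - 4*S + 4*R)
(-113*(-4324))/M(-225, 908) = (-113*(-4324))/(16 - 4*908 + 4*(-225)) = 488612/(16 - 3632 - 900) = 488612/(-4516) = 488612*(-1/4516) = -122153/1129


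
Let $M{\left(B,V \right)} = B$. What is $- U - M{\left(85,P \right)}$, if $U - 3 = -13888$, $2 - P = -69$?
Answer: $13800$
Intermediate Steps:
$P = 71$ ($P = 2 - -69 = 2 + 69 = 71$)
$U = -13885$ ($U = 3 - 13888 = -13885$)
$- U - M{\left(85,P \right)} = \left(-1\right) \left(-13885\right) - 85 = 13885 - 85 = 13800$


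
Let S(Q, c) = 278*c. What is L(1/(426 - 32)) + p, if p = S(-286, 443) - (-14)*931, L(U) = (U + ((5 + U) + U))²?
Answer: 21145173097/155236 ≈ 1.3621e+5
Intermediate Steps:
L(U) = (5 + 3*U)² (L(U) = (U + (5 + 2*U))² = (5 + 3*U)²)
p = 136188 (p = 278*443 - (-14)*931 = 123154 - 1*(-13034) = 123154 + 13034 = 136188)
L(1/(426 - 32)) + p = (5 + 3/(426 - 32))² + 136188 = (5 + 3/394)² + 136188 = (1973/394)² + 136188 = 3892729/155236 + 136188 = 21145173097/155236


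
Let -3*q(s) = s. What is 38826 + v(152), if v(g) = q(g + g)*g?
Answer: 70270/3 ≈ 23423.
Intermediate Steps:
q(s) = -s/3
v(g) = -2*g²/3 (v(g) = (-(g + g)/3)*g = (-2*g/3)*g = -2*g²/3)
38826 + v(152) = 38826 - ⅔*152² = 38826 - ⅔*23104 = 38826 - 46208/3 = 70270/3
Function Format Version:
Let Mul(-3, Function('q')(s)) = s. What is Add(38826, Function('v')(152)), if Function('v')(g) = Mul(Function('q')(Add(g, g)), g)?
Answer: Rational(70270, 3) ≈ 23423.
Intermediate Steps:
Function('q')(s) = Mul(Rational(-1, 3), s)
Function('v')(g) = Mul(Rational(-2, 3), Pow(g, 2)) (Function('v')(g) = Mul(Mul(Rational(-1, 3), Add(g, g)), g) = Mul(Mul(Rational(-1, 3), Mul(2, g)), g) = Mul(Mul(Rational(-2, 3), g), g) = Mul(Rational(-2, 3), Pow(g, 2)))
Add(38826, Function('v')(152)) = Add(38826, Mul(Rational(-2, 3), Pow(152, 2))) = Add(38826, Mul(Rational(-2, 3), 23104)) = Add(38826, Rational(-46208, 3)) = Rational(70270, 3)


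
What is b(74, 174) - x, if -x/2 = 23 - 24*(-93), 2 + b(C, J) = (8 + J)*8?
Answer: 5964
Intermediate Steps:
b(C, J) = 62 + 8*J (b(C, J) = -2 + (8 + J)*8 = -2 + (64 + 8*J) = 62 + 8*J)
x = -4510 (x = -2*(23 - 24*(-93)) = -2*(23 + 2232) = -2*2255 = -4510)
b(74, 174) - x = (62 + 8*174) - 1*(-4510) = (62 + 1392) + 4510 = 1454 + 4510 = 5964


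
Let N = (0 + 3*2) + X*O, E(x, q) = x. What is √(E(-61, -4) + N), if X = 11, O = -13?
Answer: 3*I*√22 ≈ 14.071*I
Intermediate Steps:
N = -137 (N = (0 + 3*2) + 11*(-13) = (0 + 6) - 143 = 6 - 143 = -137)
√(E(-61, -4) + N) = √(-61 - 137) = √(-198) = 3*I*√22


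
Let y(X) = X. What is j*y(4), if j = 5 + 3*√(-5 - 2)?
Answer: 20 + 12*I*√7 ≈ 20.0 + 31.749*I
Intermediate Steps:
j = 5 + 3*I*√7 (j = 5 + 3*√(-7) = 5 + 3*(I*√7) = 5 + 3*I*√7 ≈ 5.0 + 7.9373*I)
j*y(4) = (5 + 3*I*√7)*4 = 20 + 12*I*√7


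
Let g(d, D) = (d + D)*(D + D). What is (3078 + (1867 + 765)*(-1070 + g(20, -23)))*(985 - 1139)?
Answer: 377291684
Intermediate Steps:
g(d, D) = 2*D*(D + d) (g(d, D) = (D + d)*(2*D) = 2*D*(D + d))
(3078 + (1867 + 765)*(-1070 + g(20, -23)))*(985 - 1139) = (3078 + (1867 + 765)*(-1070 + 2*(-23)*(-23 + 20)))*(985 - 1139) = (3078 + 2632*(-1070 + 2*(-23)*(-3)))*(-154) = (3078 + 2632*(-1070 + 138))*(-154) = (3078 + 2632*(-932))*(-154) = (3078 - 2453024)*(-154) = -2449946*(-154) = 377291684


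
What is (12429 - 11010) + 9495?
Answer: 10914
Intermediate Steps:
(12429 - 11010) + 9495 = 1419 + 9495 = 10914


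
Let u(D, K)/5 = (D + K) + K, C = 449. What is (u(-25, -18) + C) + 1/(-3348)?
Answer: 482111/3348 ≈ 144.00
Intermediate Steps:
u(D, K) = 5*D + 10*K (u(D, K) = 5*((D + K) + K) = 5*(D + 2*K) = 5*D + 10*K)
(u(-25, -18) + C) + 1/(-3348) = ((5*(-25) + 10*(-18)) + 449) + 1/(-3348) = ((-125 - 180) + 449) - 1/3348 = (-305 + 449) - 1/3348 = 144 - 1/3348 = 482111/3348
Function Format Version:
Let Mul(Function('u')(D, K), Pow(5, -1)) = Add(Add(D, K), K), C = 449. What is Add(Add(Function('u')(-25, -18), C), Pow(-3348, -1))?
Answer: Rational(482111, 3348) ≈ 144.00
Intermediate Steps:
Function('u')(D, K) = Add(Mul(5, D), Mul(10, K)) (Function('u')(D, K) = Mul(5, Add(Add(D, K), K)) = Mul(5, Add(D, Mul(2, K))) = Add(Mul(5, D), Mul(10, K)))
Add(Add(Function('u')(-25, -18), C), Pow(-3348, -1)) = Add(Add(Add(Mul(5, -25), Mul(10, -18)), 449), Pow(-3348, -1)) = Add(Add(Add(-125, -180), 449), Rational(-1, 3348)) = Add(Add(-305, 449), Rational(-1, 3348)) = Add(144, Rational(-1, 3348)) = Rational(482111, 3348)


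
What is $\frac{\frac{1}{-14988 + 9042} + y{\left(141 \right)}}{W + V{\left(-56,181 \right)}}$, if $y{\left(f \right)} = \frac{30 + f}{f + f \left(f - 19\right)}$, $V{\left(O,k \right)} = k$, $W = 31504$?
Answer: $\frac{111047}{363044892270} \approx 3.0588 \cdot 10^{-7}$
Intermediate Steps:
$y{\left(f \right)} = \frac{30 + f}{f + f \left(-19 + f\right)}$
$\frac{\frac{1}{-14988 + 9042} + y{\left(141 \right)}}{W + V{\left(-56,181 \right)}} = \frac{\frac{1}{-14988 + 9042} + \frac{30 + 141}{141 \left(-18 + 141\right)}}{31504 + 181} = \frac{\frac{1}{-5946} + \frac{1}{141} \cdot \frac{1}{123} \cdot 171}{31685} = \left(- \frac{1}{5946} + \frac{1}{141} \cdot \frac{1}{123} \cdot 171\right) \frac{1}{31685} = \left(- \frac{1}{5946} + \frac{19}{1927}\right) \frac{1}{31685} = \frac{111047}{11457942} \cdot \frac{1}{31685} = \frac{111047}{363044892270}$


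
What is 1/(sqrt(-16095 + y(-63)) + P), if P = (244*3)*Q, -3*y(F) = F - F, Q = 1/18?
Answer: 366/159739 - 9*I*sqrt(16095)/159739 ≈ 0.0022912 - 0.0071479*I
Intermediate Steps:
Q = 1/18 ≈ 0.055556
y(F) = 0 (y(F) = -(F - F)/3 = -1/3*0 = 0)
P = 122/3 (P = (244*3)*(1/18) = 732*(1/18) = 122/3 ≈ 40.667)
1/(sqrt(-16095 + y(-63)) + P) = 1/(sqrt(-16095 + 0) + 122/3) = 1/(sqrt(-16095) + 122/3) = 1/(I*sqrt(16095) + 122/3) = 1/(122/3 + I*sqrt(16095))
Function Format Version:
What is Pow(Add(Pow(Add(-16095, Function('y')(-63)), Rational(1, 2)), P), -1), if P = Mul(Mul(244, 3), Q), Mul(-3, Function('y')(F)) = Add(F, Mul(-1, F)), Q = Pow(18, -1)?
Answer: Add(Rational(366, 159739), Mul(Rational(-9, 159739), I, Pow(16095, Rational(1, 2)))) ≈ Add(0.0022912, Mul(-0.0071479, I))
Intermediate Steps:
Q = Rational(1, 18) ≈ 0.055556
Function('y')(F) = 0 (Function('y')(F) = Mul(Rational(-1, 3), Add(F, Mul(-1, F))) = Mul(Rational(-1, 3), 0) = 0)
P = Rational(122, 3) (P = Mul(Mul(244, 3), Rational(1, 18)) = Mul(732, Rational(1, 18)) = Rational(122, 3) ≈ 40.667)
Pow(Add(Pow(Add(-16095, Function('y')(-63)), Rational(1, 2)), P), -1) = Pow(Add(Pow(Add(-16095, 0), Rational(1, 2)), Rational(122, 3)), -1) = Pow(Add(Pow(-16095, Rational(1, 2)), Rational(122, 3)), -1) = Pow(Add(Mul(I, Pow(16095, Rational(1, 2))), Rational(122, 3)), -1) = Pow(Add(Rational(122, 3), Mul(I, Pow(16095, Rational(1, 2)))), -1)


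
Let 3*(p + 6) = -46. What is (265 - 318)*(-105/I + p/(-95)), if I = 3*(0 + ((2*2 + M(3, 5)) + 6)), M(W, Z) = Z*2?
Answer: 92167/1140 ≈ 80.848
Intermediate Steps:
p = -64/3 (p = -6 + (⅓)*(-46) = -6 - 46/3 = -64/3 ≈ -21.333)
M(W, Z) = 2*Z
I = 60 (I = 3*(0 + ((2*2 + 2*5) + 6)) = 3*(0 + ((4 + 10) + 6)) = 3*(0 + (14 + 6)) = 3*(0 + 20) = 3*20 = 60)
(265 - 318)*(-105/I + p/(-95)) = (265 - 318)*(-105/60 - 64/3/(-95)) = -53*(-105*1/60 - 64/3*(-1/95)) = -53*(-7/4 + 64/285) = -53*(-1739/1140) = 92167/1140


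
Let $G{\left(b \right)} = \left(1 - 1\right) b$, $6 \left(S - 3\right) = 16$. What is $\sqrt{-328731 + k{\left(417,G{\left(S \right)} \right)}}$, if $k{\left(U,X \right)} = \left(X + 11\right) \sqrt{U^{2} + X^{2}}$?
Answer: $12 i \sqrt{2251} \approx 569.34 i$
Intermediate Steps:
$S = \frac{17}{3}$ ($S = 3 + \frac{1}{6} \cdot 16 = 3 + \frac{8}{3} = \frac{17}{3} \approx 5.6667$)
$G{\left(b \right)} = 0$ ($G{\left(b \right)} = 0 b = 0$)
$k{\left(U,X \right)} = \sqrt{U^{2} + X^{2}} \left(11 + X\right)$ ($k{\left(U,X \right)} = \left(11 + X\right) \sqrt{U^{2} + X^{2}} = \sqrt{U^{2} + X^{2}} \left(11 + X\right)$)
$\sqrt{-328731 + k{\left(417,G{\left(S \right)} \right)}} = \sqrt{-328731 + \sqrt{417^{2} + 0^{2}} \left(11 + 0\right)} = \sqrt{-328731 + \sqrt{173889 + 0} \cdot 11} = \sqrt{-328731 + \sqrt{173889} \cdot 11} = \sqrt{-328731 + 417 \cdot 11} = \sqrt{-328731 + 4587} = \sqrt{-324144} = 12 i \sqrt{2251}$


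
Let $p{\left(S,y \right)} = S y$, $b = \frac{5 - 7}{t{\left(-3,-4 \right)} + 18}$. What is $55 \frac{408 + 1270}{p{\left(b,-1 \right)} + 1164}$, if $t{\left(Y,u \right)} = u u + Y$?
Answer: $\frac{1430495}{18043} \approx 79.283$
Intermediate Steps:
$t{\left(Y,u \right)} = Y + u^{2}$ ($t{\left(Y,u \right)} = u^{2} + Y = Y + u^{2}$)
$b = - \frac{2}{31}$ ($b = \frac{5 - 7}{\left(-3 + \left(-4\right)^{2}\right) + 18} = - \frac{2}{\left(-3 + 16\right) + 18} = - \frac{2}{13 + 18} = - \frac{2}{31} \approx -0.064516$)
$55 \frac{408 + 1270}{p{\left(b,-1 \right)} + 1164} = 55 \frac{408 + 1270}{\left(- \frac{2}{31}\right) \left(-1\right) + 1164} = 55 \frac{1678}{\frac{2}{31} + 1164} = 55 \frac{1678}{\frac{36086}{31}} = 55 \cdot 1678 \cdot \frac{31}{36086} = 55 \cdot \frac{26009}{18043} = \frac{1430495}{18043}$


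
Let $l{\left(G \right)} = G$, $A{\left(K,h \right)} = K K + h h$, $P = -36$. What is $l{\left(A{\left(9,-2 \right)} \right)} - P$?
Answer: $121$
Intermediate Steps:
$A{\left(K,h \right)} = K^{2} + h^{2}$
$l{\left(A{\left(9,-2 \right)} \right)} - P = \left(9^{2} + \left(-2\right)^{2}\right) - -36 = \left(81 + 4\right) + 36 = 85 + 36 = 121$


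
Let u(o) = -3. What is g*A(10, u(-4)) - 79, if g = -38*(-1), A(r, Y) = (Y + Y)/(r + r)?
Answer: -452/5 ≈ -90.400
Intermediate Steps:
A(r, Y) = Y/r (A(r, Y) = (2*Y)/((2*r)) = (2*Y)*(1/(2*r)) = Y/r)
g = 38
g*A(10, u(-4)) - 79 = 38*(-3/10) - 79 = -57/5 - 79 = -452/5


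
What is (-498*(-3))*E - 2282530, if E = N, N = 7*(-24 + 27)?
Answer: -2251156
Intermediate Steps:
N = 21 (N = 7*3 = 21)
E = 21
(-498*(-3))*E - 2282530 = -498*(-3)*21 - 2282530 = 1494*21 - 2282530 = 31374 - 2282530 = -2251156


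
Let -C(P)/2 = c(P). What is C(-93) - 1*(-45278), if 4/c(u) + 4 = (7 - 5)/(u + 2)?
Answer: 8286238/183 ≈ 45280.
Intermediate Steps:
c(u) = 4/(-4 + 2/(2 + u)) (c(u) = 4/(-4 + (7 - 5)/(u + 2)) = 4/(-4 + 2/(2 + u)))
C(P) = -4*(-2 - P)/(3 + 2*P)
C(-93) - 1*(-45278) = 4*(2 - 93)/(3 + 2*(-93)) - 1*(-45278) = 4*(-91)/(3 - 186) + 45278 = 4*(-91)/(-183) + 45278 = 4*(-1/183)*(-91) + 45278 = 364/183 + 45278 = 8286238/183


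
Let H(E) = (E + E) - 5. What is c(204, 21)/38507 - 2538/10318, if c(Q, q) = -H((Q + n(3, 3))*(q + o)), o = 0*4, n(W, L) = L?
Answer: -13384562/28379659 ≈ -0.47163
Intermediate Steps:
o = 0
H(E) = -5 + 2*E (H(E) = 2*E - 5 = -5 + 2*E)
c(Q, q) = 5 - 2*q*(3 + Q) (c(Q, q) = -(-5 + 2*((Q + 3)*(q + 0))) = -(-5 + 2*((3 + Q)*q)) = -(-5 + 2*(q*(3 + Q))) = -(-5 + 2*q*(3 + Q)) = 5 - 2*q*(3 + Q))
c(204, 21)/38507 - 2538/10318 = (5 - 6*21 - 2*204*21)/38507 - 2538/10318 = (5 - 126 - 8568)*(1/38507) - 2538*1/10318 = -8689*1/38507 - 1269/5159 = -8689/38507 - 1269/5159 = -13384562/28379659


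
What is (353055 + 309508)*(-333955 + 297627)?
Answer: -24069588664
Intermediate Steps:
(353055 + 309508)*(-333955 + 297627) = 662563*(-36328) = -24069588664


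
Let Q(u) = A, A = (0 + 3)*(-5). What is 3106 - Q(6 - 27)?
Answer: 3121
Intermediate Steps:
A = -15 (A = 3*(-5) = -15)
Q(u) = -15
3106 - Q(6 - 27) = 3106 - 1*(-15) = 3106 + 15 = 3121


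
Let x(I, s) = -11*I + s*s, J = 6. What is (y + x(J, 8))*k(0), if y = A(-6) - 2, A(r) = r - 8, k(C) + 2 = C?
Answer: 36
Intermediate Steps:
k(C) = -2 + C
A(r) = -8 + r
x(I, s) = s² - 11*I (x(I, s) = -11*I + s² = s² - 11*I)
y = -16 (y = (-8 - 6) - 2 = -14 - 2 = -16)
(y + x(J, 8))*k(0) = (-16 + (8² - 11*6))*(-2 + 0) = (-16 + (64 - 66))*(-2) = (-16 - 2)*(-2) = -18*(-2) = 36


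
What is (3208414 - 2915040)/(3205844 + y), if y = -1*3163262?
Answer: 3121/453 ≈ 6.8896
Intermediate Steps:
y = -3163262
(3208414 - 2915040)/(3205844 + y) = (3208414 - 2915040)/(3205844 - 3163262) = 293374/42582 = 293374*(1/42582) = 3121/453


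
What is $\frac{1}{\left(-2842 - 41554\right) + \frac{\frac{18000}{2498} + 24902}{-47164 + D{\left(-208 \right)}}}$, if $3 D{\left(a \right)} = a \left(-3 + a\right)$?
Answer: $- \frac{60953698}{2706147043805} \approx -2.2524 \cdot 10^{-5}$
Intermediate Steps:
$D{\left(a \right)} = \frac{a \left(-3 + a\right)}{3}$
$\frac{1}{\left(-2842 - 41554\right) + \frac{\frac{18000}{2498} + 24902}{-47164 + D{\left(-208 \right)}}} = \frac{1}{\left(-2842 - 41554\right) + \frac{\frac{18000}{2498} + 24902}{-47164 + \frac{1}{3} \left(-208\right) \left(-3 - 208\right)}} = \frac{1}{-44396 + \frac{18000 \cdot \frac{1}{2498} + 24902}{-47164 + \frac{1}{3} \left(-208\right) \left(-211\right)}} = \frac{1}{-44396 + \frac{\frac{9000}{1249} + 24902}{-47164 + \frac{43888}{3}}} = \frac{1}{-44396 + \frac{31111598}{1249 \left(- \frac{97604}{3}\right)}} = \frac{1}{-44396 + \frac{31111598}{1249} \left(- \frac{3}{97604}\right)} = \frac{1}{-44396 - \frac{46667397}{60953698}} = \frac{1}{- \frac{2706147043805}{60953698}} = - \frac{60953698}{2706147043805}$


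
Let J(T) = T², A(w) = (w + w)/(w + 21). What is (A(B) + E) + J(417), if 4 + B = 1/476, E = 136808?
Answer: 2514467015/8093 ≈ 3.1070e+5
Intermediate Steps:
B = -1903/476 (B = -4 + 1/476 = -1903/476 ≈ -3.9979)
A(w) = 2*w/(21 + w) (A(w) = (2*w)/(21 + w) = 2*w/(21 + w))
(A(B) + E) + J(417) = (2*(-1903/476)/(21 - 1903/476) + 136808) + 417² = (2*(-1903/476)/(8093/476) + 136808) + 173889 = (2*(-1903/476)*(476/8093) + 136808) + 173889 = (-3806/8093 + 136808) + 173889 = 1107183338/8093 + 173889 = 2514467015/8093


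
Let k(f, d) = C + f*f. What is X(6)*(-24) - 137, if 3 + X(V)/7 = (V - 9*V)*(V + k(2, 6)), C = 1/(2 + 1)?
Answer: 83695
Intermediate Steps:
C = 1/3 ≈ 0.33333
k(f, d) = 1/3 + f**2 (k(f, d) = 1/3 + f*f = 1/3 + f**2)
X(V) = -21 - 56*V*(13/3 + V) (X(V) = -21 + 7*((V - 9*V)*(V + (1/3 + 2**2))) = -21 + 7*((-8*V)*(V + (1/3 + 4))) = -21 + 7*((-8*V)*(V + 13/3)) = -21 + 7*((-8*V)*(13/3 + V)) = -21 + 7*(-8*V*(13/3 + V)) = -21 - 56*V*(13/3 + V))
X(6)*(-24) - 137 = (-21 - 56*6**2 - 728/3*6)*(-24) - 137 = (-21 - 56*36 - 1456)*(-24) - 137 = (-21 - 2016 - 1456)*(-24) - 137 = -3493*(-24) - 137 = 83832 - 137 = 83695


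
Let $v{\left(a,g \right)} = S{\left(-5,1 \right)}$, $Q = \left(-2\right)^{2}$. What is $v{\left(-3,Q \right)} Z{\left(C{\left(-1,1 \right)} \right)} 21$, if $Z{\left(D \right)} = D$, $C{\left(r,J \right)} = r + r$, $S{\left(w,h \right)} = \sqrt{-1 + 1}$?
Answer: $0$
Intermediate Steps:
$Q = 4$
$S{\left(w,h \right)} = 0$ ($S{\left(w,h \right)} = \sqrt{0} = 0$)
$C{\left(r,J \right)} = 2 r$
$v{\left(a,g \right)} = 0$
$v{\left(-3,Q \right)} Z{\left(C{\left(-1,1 \right)} \right)} 21 = 0 \cdot 2 \left(-1\right) 21 = 0 \left(-2\right) 21 = 0 \cdot 21 = 0$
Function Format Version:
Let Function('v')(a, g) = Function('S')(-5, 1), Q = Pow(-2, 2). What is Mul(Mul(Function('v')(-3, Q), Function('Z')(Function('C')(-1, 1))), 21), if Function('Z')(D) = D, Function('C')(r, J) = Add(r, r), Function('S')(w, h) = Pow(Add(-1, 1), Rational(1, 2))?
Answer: 0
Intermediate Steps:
Q = 4
Function('S')(w, h) = 0 (Function('S')(w, h) = Pow(0, Rational(1, 2)) = 0)
Function('C')(r, J) = Mul(2, r)
Function('v')(a, g) = 0
Mul(Mul(Function('v')(-3, Q), Function('Z')(Function('C')(-1, 1))), 21) = Mul(Mul(0, Mul(2, -1)), 21) = Mul(Mul(0, -2), 21) = Mul(0, 21) = 0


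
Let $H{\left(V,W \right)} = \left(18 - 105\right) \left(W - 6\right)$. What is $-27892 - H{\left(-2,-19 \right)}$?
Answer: $-30067$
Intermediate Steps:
$H{\left(V,W \right)} = 522 - 87 W$ ($H{\left(V,W \right)} = - 87 \left(-6 + W\right) = 522 - 87 W$)
$-27892 - H{\left(-2,-19 \right)} = -27892 - \left(522 - -1653\right) = -27892 - \left(522 + 1653\right) = -27892 - 2175 = -30067$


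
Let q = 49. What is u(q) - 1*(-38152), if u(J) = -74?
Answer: 38078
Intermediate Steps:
u(q) - 1*(-38152) = -74 - 1*(-38152) = -74 + 38152 = 38078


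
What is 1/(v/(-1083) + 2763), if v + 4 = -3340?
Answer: 57/157667 ≈ 0.00036152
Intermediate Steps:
v = -3344 (v = -4 - 3340 = -3344)
1/(v/(-1083) + 2763) = 1/(-3344/(-1083) + 2763) = 1/(-3344*(-1/1083) + 2763) = 1/(176/57 + 2763) = 1/(157667/57) = 57/157667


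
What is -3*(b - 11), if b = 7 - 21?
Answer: 75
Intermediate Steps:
b = -14
-3*(b - 11) = -3*(-14 - 11) = -3*(-25) = 75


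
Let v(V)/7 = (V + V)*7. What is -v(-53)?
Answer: 5194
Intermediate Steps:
v(V) = 98*V (v(V) = 7*((V + V)*7) = 7*((2*V)*7) = 7*(14*V) = 98*V)
-v(-53) = -98*(-53) = -1*(-5194) = 5194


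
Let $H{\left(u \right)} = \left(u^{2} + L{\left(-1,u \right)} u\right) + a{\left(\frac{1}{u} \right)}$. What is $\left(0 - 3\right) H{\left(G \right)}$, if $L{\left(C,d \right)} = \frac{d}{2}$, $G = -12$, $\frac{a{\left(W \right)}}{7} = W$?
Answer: $- \frac{2585}{4} \approx -646.25$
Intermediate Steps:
$a{\left(W \right)} = 7 W$
$L{\left(C,d \right)} = \frac{d}{2}$ ($L{\left(C,d \right)} = d \frac{1}{2} = \frac{d}{2}$)
$H{\left(u \right)} = \frac{7}{u} + \frac{3 u^{2}}{2}$ ($H{\left(u \right)} = \left(u^{2} + \frac{u}{2} u\right) + \frac{7}{u} = \left(u^{2} + \frac{u^{2}}{2}\right) + \frac{7}{u} = \frac{3 u^{2}}{2} + \frac{7}{u} = \frac{7}{u} + \frac{3 u^{2}}{2}$)
$\left(0 - 3\right) H{\left(G \right)} = \left(0 - 3\right) \frac{14 + 3 \left(-12\right)^{3}}{2 \left(-12\right)} = \left(0 - 3\right) \frac{1}{2} \left(- \frac{1}{12}\right) \left(14 + 3 \left(-1728\right)\right) = - 3 \cdot \frac{1}{2} \left(- \frac{1}{12}\right) \left(14 - 5184\right) = - 3 \cdot \frac{1}{2} \left(- \frac{1}{12}\right) \left(-5170\right) = \left(-3\right) \frac{2585}{12} = - \frac{2585}{4}$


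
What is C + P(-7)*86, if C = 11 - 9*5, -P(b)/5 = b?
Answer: 2976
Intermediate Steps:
P(b) = -5*b
C = -34 (C = 11 - 45 = -34)
C + P(-7)*86 = -34 - 5*(-7)*86 = -34 + 35*86 = -34 + 3010 = 2976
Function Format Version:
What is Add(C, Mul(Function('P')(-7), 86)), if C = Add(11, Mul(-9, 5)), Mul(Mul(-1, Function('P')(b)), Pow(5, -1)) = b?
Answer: 2976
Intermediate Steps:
Function('P')(b) = Mul(-5, b)
C = -34 (C = Add(11, -45) = -34)
Add(C, Mul(Function('P')(-7), 86)) = Add(-34, Mul(Mul(-5, -7), 86)) = Add(-34, Mul(35, 86)) = Add(-34, 3010) = 2976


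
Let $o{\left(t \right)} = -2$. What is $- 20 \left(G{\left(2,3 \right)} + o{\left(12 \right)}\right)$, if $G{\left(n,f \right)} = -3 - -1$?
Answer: $80$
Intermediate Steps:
$G{\left(n,f \right)} = -2$ ($G{\left(n,f \right)} = -3 + 1 = -2$)
$- 20 \left(G{\left(2,3 \right)} + o{\left(12 \right)}\right) = - 20 \left(-2 - 2\right) = \left(-20\right) \left(-4\right) = 80$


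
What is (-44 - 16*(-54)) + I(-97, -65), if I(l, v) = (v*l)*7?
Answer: 44955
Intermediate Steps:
I(l, v) = 7*l*v (I(l, v) = (l*v)*7 = 7*l*v)
(-44 - 16*(-54)) + I(-97, -65) = (-44 - 16*(-54)) + 7*(-97)*(-65) = (-44 + 864) + 44135 = 820 + 44135 = 44955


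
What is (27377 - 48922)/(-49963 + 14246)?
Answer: 21545/35717 ≈ 0.60321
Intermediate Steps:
(27377 - 48922)/(-49963 + 14246) = -21545/(-35717) = -21545*(-1/35717) = 21545/35717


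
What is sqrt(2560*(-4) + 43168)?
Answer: 28*sqrt(42) ≈ 181.46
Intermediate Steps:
sqrt(2560*(-4) + 43168) = sqrt(-10240 + 43168) = sqrt(32928) = 28*sqrt(42)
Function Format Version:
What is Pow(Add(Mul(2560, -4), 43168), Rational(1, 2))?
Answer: Mul(28, Pow(42, Rational(1, 2))) ≈ 181.46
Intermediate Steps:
Pow(Add(Mul(2560, -4), 43168), Rational(1, 2)) = Pow(Add(-10240, 43168), Rational(1, 2)) = Pow(32928, Rational(1, 2)) = Mul(28, Pow(42, Rational(1, 2)))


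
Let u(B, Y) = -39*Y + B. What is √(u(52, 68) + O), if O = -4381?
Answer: I*√6981 ≈ 83.552*I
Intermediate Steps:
u(B, Y) = B - 39*Y
√(u(52, 68) + O) = √((52 - 39*68) - 4381) = √((52 - 2652) - 4381) = √(-2600 - 4381) = √(-6981) = I*√6981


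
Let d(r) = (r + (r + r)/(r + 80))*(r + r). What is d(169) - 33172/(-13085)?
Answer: 187616043698/3258165 ≈ 57583.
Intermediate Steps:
d(r) = 2*r*(r + 2*r/(80 + r)) (d(r) = (r + (2*r)/(80 + r))*(2*r) = (r + 2*r/(80 + r))*(2*r) = 2*r*(r + 2*r/(80 + r)))
d(169) - 33172/(-13085) = 2*169²*(82 + 169)/(80 + 169) - 33172/(-13085) = 2*28561*251/249 - 33172*(-1)/13085 = 2*28561*(1/249)*251 - 1*(-33172/13085) = 14337622/249 + 33172/13085 = 187616043698/3258165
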